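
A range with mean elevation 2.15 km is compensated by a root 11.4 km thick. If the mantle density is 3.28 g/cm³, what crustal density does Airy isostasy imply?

ρ_c h = (ρ_m − ρ_c) r → ρ_c (h + r) = ρ_m r → ρ_c = ρ_m r / (h + r).
ρ_c = 3.28 × 11.4 km / (2.15 km + 11.4 km) = 2.76 g/cm³.

2.76 g/cm³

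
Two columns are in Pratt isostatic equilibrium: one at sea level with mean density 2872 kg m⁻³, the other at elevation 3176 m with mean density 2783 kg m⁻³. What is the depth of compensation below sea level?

99300 m

ρ_ref D = ρ (D + h) → D (ρ_ref − ρ) = ρ h.
D = ρ h/(ρ_ref − ρ) = 2783 × 3176 m/(2872 − 2783) = 99300 m.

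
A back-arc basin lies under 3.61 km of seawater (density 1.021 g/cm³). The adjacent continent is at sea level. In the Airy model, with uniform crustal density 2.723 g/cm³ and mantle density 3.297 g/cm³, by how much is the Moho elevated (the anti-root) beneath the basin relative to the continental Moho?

For local isostatic compensation: replacing crust with seawater at the top is compensated by replacing crust with mantle at the base: d (ρ_c − ρ_w) = a (ρ_m − ρ_c).
a = d (ρ_c − ρ_w)/(ρ_m − ρ_c) = 3.61 km × 1.702/0.574 = 10.7 km.

10.7 km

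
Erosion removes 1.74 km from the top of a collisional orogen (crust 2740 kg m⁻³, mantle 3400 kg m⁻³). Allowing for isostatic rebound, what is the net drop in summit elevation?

0.338 km

Rebound u = e ρ_c/ρ_m = 1.74 km × 2740/3400 = 1.402 km.
Net surface drop = e − u = 1.74 km − 1.402 km = e (ρ_m − ρ_c)/ρ_m = 0.338 km.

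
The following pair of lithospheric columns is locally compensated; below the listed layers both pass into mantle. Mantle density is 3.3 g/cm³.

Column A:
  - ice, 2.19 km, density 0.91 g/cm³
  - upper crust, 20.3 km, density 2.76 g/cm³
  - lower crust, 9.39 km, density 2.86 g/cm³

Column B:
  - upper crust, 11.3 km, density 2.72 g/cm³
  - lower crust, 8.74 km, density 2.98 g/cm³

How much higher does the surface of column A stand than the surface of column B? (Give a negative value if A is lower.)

3.33 km

For any compensation level in the mantle, the mantle terms cancel and isostasy reduces to e = (Σt_A − Σt_B) − (Σ(ρt)_A − Σ(ρt)_B) / ρ_m.
Σt_A = 31.88 km; Σt_B = 20.04 km; Σ(ρt)_A = 84.8763; Σ(ρt)_B = 56.7812 (in km·g/cm³).
e = (31.88 − 20.04) − (84.8763 − 56.7812) / 3.3 = 3.33 km.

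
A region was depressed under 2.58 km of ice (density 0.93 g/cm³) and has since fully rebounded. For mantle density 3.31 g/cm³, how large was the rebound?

Removing the load lets mantle flow back in; uplift u satisfies ρ_ice t = ρ_m u.
u = t ρ_ice/ρ_m = 2.58 km × 0.93/3.31 = 0.725 km.

0.725 km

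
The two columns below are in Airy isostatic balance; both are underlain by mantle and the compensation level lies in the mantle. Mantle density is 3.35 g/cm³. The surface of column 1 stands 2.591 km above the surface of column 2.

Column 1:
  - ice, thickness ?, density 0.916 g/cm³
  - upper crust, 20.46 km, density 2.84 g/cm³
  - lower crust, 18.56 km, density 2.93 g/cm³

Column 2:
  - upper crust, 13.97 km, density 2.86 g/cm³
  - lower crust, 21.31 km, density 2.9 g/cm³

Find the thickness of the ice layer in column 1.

Take the compensation level at the base of the deeper column (depth z_c below the surface of column 1) and equate Σ ρ_i t_i down to z_c; mantle fills any gap and the z_c terms cancel.
Column 1: x×0.916 + 20.46×2.84 + 18.56×2.93 + (z_c − 39.02 − x)×3.35
Column 2: 2.591×0 + 13.97×2.86 + 21.31×2.9 + (z_c − 2.591 − 35.28)×3.35
The z_c×3.35 term appears on both sides and cancels. Collect the known terms of each column as K = Σ(ρt)_known − 3.35 × (depth of known layers): K_1 = 112.4872 − 3.35×39.02 = −18.2298; K_2 = 101.7532 − 3.35×(2.591 + 35.28) = −25.11465.
Balance: K_1 − x×(3.35 − 0.916) = K_2, so x = (K_1 − K_2)/(3.35 − 0.916) = 6.88485/2.434 = 2.83 km.

2.83 km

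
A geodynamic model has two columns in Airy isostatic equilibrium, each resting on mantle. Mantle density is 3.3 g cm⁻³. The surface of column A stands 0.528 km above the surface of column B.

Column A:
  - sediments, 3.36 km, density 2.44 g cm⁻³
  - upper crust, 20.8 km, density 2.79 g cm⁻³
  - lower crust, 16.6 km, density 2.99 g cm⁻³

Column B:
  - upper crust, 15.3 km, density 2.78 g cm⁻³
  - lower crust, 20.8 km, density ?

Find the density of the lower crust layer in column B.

Take the compensation level at the base of the deeper column (depth z_c below the surface of column A) and equate Σ ρ_i t_i down to z_c; mantle fills any gap and the z_c terms cancel.
Column A: 3.36×2.44 + 20.8×2.79 + 16.6×2.99 + (z_c − 40.76)×3.3
Column B: 0.528×0 + 15.3×2.78 + 20.8×ρ + (z_c − 0.528 − 36.1)×3.3
The z_c×3.3 term appears on both sides and cancels. Collect the known terms of each column as K = Σ(ρt)_known − 3.3 × (depth of known layers): K_A = 115.8644 − 3.3×40.76 = −18.6436; K_B = 42.534 − 3.3×(0.528 + 36.1) = −78.3384.
Balance: K_A = K_B + 20.8×ρ, so ρ = (K_A − K_B)/20.8 = 59.6948/20.8 = 2.87 g cm⁻³.

2.87 g cm⁻³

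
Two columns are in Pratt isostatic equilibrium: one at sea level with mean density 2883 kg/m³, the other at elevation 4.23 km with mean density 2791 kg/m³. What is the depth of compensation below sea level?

ρ_ref D = ρ (D + h) → D (ρ_ref − ρ) = ρ h.
D = ρ h/(ρ_ref − ρ) = 2791 × 4.23 km/(2883 − 2791) = 128 km.

128 km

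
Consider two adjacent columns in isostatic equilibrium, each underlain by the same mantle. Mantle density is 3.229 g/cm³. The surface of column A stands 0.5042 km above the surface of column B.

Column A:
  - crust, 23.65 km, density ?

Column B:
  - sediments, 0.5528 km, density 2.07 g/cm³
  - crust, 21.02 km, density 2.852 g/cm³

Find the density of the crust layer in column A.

2.8 g/cm³

Take the compensation level at the base of the deeper column (depth z_c below the surface of column A) and equate Σ ρ_i t_i down to z_c; mantle fills any gap and the z_c terms cancel.
Column A: 23.65×ρ + (z_c − 23.65)×3.229
Column B: 0.5042×0 + 0.5528×2.07 + 21.02×2.852 + (z_c − 0.5042 − 21.5728)×3.229
The z_c×3.229 term appears on both sides and cancels. Collect the known terms of each column as K = Σ(ρt)_known − 3.229 × (depth of known layers): K_A = 0 − 3.229×23.65 = −76.36585; K_B = 61.093336 − 3.229×(0.5042 + 21.5728) = −10.193297.
Balance: K_A + 23.65×ρ = K_B, so ρ = (K_B − K_A)/23.65 = 66.1726/23.65 = 2.8 g/cm³.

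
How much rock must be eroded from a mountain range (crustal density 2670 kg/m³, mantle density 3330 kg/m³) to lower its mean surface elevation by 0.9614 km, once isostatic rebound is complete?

Net drop Δ = e − u = e − e ρ_c/ρ_m = e (ρ_m − ρ_c)/ρ_m.
e = Δ ρ_m/(ρ_m − ρ_c) = 0.9614 km × 3330/660 = 4.85 km.

4.85 km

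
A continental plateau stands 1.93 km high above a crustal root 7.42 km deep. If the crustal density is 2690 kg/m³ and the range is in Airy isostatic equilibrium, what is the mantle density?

Airy balance: ρ_c h = (ρ_m − ρ_c) r → ρ_m = ρ_c (1 + h/r).
ρ_m = 2690 × (1 + 1.93 km/7.42 km) = 3390 kg/m³.

3390 kg/m³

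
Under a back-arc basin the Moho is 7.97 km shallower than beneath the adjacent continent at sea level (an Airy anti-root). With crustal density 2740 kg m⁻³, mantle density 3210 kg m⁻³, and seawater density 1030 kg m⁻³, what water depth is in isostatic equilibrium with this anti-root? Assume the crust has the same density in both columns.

2.19 km

Replacing a thickness d of crust by seawater at the top must be balanced by replacing crust with mantle at the base: d (ρ_c − ρ_w) = a (ρ_m − ρ_c).
d = a (ρ_m − ρ_c)/(ρ_c − ρ_w) = 7.97 km × 470/1710 = 2.19 km.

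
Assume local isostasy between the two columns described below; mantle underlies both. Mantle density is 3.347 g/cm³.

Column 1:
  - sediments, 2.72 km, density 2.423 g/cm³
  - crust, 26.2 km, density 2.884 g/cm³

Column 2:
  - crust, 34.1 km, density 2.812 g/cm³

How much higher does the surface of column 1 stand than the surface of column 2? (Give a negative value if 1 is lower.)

For any compensation level in the mantle, the mantle terms cancel and isostasy reduces to e = (Σt_1 − Σt_2) − (Σ(ρt)_1 − Σ(ρt)_2) / ρ_m.
Σt_1 = 28.92 km; Σt_2 = 34.1 km; Σ(ρt)_1 = 82.15136; Σ(ρt)_2 = 95.8892 (in km·g/cm³).
e = (28.92 − 34.1) − (82.15136 − 95.8892) / 3.347 = −1.08 km.

−1.08 km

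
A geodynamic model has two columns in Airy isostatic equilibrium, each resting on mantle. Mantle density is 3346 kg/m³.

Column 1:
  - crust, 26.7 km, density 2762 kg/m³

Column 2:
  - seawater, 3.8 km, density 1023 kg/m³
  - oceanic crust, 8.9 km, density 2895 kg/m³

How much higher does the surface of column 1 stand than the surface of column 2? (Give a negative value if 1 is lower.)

0.822 km

For any compensation level in the mantle, the mantle terms cancel and isostasy reduces to e = (Σt_1 − Σt_2) − (Σ(ρt)_1 − Σ(ρt)_2) / ρ_m.
Σt_1 = 26.7 km; Σt_2 = 12.7 km; Σ(ρt)_1 = 73745.4; Σ(ρt)_2 = 29652.9 (in km·kg/m³).
e = (26.7 − 12.7) − (73745.4 − 29652.9) / 3346 = 0.822 km.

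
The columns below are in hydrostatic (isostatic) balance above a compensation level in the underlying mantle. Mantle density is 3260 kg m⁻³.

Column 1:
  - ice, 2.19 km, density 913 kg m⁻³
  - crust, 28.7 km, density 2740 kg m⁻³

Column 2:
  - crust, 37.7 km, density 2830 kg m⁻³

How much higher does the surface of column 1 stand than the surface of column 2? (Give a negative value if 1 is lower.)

For any compensation level in the mantle, the mantle terms cancel and isostasy reduces to e = (Σt_1 − Σt_2) − (Σ(ρt)_1 − Σ(ρt)_2) / ρ_m.
Σt_1 = 30.89 km; Σt_2 = 37.7 km; Σ(ρt)_1 = 80637.47; Σ(ρt)_2 = 106691 (in km·kg m⁻³).
e = (30.89 − 37.7) − (80637.47 − 106691) / 3260 = 1.18 km.

1.18 km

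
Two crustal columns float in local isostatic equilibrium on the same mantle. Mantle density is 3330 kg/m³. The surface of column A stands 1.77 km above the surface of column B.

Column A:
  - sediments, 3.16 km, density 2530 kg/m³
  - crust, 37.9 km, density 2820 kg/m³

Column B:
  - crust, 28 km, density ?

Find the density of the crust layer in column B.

2760 kg/m³

Take the compensation level at the base of the deeper column (depth z_c below the surface of column A) and equate Σ ρ_i t_i down to z_c; mantle fills any gap and the z_c terms cancel.
Column A: 3.16×2530 + 37.9×2820 + (z_c − 41.06)×3330
Column B: 1.77×0 + 28×ρ + (z_c − 1.77 − 28)×3330
The z_c×3330 term appears on both sides and cancels. Collect the known terms of each column as K = Σ(ρt)_known − 3330 × (depth of known layers): K_A = 114872.8 − 3330×41.06 = −21857; K_B = 0 − 3330×(1.77 + 28) = −99134.1.
Balance: K_A = K_B + 28×ρ, so ρ = (K_A − K_B)/28 = 77277.1/28 = 2760 kg/m³.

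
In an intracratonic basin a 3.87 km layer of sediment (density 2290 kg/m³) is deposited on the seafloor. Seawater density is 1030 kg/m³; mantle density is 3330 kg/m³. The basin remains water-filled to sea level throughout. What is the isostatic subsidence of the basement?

2.12 km

Submarine loading: the sediment displaces seawater, and the subsidence is in turn flooded, so s (ρ_m − ρ_w) = t (ρ_sed − ρ_w).
s = 3.87 km × (2290 − 1030) / (3330 − 1030) = 2.12 km.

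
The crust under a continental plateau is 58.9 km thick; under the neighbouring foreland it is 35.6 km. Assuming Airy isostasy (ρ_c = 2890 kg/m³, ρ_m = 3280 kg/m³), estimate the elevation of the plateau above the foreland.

Excess crust Δ = 58.9 km − 35.6 km = 23.3 km, split between elevation h and root r with h + r = Δ.
Airy balance ρ_c h = (ρ_m − ρ_c) r gives r = h ρ_c/(ρ_m − ρ_c), so h (1 + ρ_c/(ρ_m − ρ_c)) = Δ, i.e. h = Δ (ρ_m − ρ_c)/ρ_m.
h = 23.3 km × 390/3280 = 2.77 km.

2.77 km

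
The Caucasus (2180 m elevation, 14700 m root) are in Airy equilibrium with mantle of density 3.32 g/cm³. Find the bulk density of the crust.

ρ_c h = (ρ_m − ρ_c) r → ρ_c (h + r) = ρ_m r → ρ_c = ρ_m r / (h + r).
ρ_c = 3.32 × 14700 m / (2180 m + 14700 m) = 2.89 g/cm³.

2.89 g/cm³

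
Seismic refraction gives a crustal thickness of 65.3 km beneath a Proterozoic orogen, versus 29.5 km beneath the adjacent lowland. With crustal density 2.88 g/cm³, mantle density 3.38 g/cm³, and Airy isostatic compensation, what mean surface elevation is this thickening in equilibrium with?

Excess crust Δ = 65.3 km − 29.5 km = 35.8 km, split between elevation h and root r with h + r = Δ.
Airy balance ρ_c h = (ρ_m − ρ_c) r gives r = h ρ_c/(ρ_m − ρ_c), so h (1 + ρ_c/(ρ_m − ρ_c)) = Δ, i.e. h = Δ (ρ_m − ρ_c)/ρ_m.
h = 35.8 km × 0.5/3.38 = 5.3 km.

5.3 km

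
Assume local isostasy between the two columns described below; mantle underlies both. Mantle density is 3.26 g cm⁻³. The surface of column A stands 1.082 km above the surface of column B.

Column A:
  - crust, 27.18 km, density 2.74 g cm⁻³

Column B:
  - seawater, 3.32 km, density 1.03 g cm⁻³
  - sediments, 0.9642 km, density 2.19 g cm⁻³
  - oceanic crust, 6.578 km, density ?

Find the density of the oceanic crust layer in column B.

Take the compensation level at the base of the deeper column (depth z_c below the surface of column A) and equate Σ ρ_i t_i down to z_c; mantle fills any gap and the z_c terms cancel.
Column A: 27.18×2.74 + (z_c − 27.18)×3.26
Column B: 1.082×0 + 3.32×1.03 + 0.9642×2.19 + 6.578×ρ + (z_c − 1.082 − 10.8622)×3.26
The z_c×3.26 term appears on both sides and cancels. Collect the known terms of each column as K = Σ(ρt)_known − 3.26 × (depth of known layers): K_A = 74.4732 − 3.26×27.18 = −14.1336; K_B = 5.531198 − 3.26×(1.082 + 10.8622) = −33.406894.
Balance: K_A = K_B + 6.578×ρ, so ρ = (K_A − K_B)/6.578 = 19.2733/6.578 = 2.93 g cm⁻³.

2.93 g cm⁻³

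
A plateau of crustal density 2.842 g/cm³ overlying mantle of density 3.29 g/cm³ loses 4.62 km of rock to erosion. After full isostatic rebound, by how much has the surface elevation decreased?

0.629 km

Rebound u = e ρ_c/ρ_m = 4.62 km × 2.842/3.29 = 3.991 km.
Net surface drop = e − u = 4.62 km − 3.991 km = e (ρ_m − ρ_c)/ρ_m = 0.629 km.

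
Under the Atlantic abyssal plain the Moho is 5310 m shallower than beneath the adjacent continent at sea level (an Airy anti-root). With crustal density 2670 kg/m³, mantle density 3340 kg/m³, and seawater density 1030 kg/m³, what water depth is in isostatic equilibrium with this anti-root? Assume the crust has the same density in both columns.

Replacing a thickness d of crust by seawater at the top must be balanced by replacing crust with mantle at the base: d (ρ_c − ρ_w) = a (ρ_m − ρ_c).
d = a (ρ_m − ρ_c)/(ρ_c − ρ_w) = 5310 m × 670/1640 = 2170 m.

2170 m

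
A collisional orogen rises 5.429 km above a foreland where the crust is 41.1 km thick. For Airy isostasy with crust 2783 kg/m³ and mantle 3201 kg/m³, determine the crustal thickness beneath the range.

82.7 km

Root depth r = h ρ_c / (ρ_m − ρ_c) = 5.429 km × 2783 / 418 = 36.15 km.
Total thickness = T + h + r = 41.1 km + 5.429 km + 36.15 km = 82.7 km.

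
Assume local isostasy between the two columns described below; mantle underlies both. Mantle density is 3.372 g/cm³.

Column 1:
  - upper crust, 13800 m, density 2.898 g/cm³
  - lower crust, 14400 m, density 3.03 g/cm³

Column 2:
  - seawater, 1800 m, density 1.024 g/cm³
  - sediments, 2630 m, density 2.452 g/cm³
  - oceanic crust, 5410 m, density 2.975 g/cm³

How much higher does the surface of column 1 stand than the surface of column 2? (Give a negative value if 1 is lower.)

For any compensation level in the mantle, the mantle terms cancel and isostasy reduces to e = (Σt_1 − Σt_2) − (Σ(ρt)_1 − Σ(ρt)_2) / ρ_m.
Σt_1 = 28200 m; Σt_2 = 9840 m; Σ(ρt)_1 = 83624.4; Σ(ρt)_2 = 24386.71 (in m·g/cm³).
e = (28200 − 9840) − (83624.4 − 24386.71) / 3.372 = 792 m.

792 m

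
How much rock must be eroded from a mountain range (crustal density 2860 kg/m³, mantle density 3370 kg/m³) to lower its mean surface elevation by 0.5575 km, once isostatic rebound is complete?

3.68 km

Net drop Δ = e − u = e − e ρ_c/ρ_m = e (ρ_m − ρ_c)/ρ_m.
e = Δ ρ_m/(ρ_m − ρ_c) = 0.5575 km × 3370/510 = 3.68 km.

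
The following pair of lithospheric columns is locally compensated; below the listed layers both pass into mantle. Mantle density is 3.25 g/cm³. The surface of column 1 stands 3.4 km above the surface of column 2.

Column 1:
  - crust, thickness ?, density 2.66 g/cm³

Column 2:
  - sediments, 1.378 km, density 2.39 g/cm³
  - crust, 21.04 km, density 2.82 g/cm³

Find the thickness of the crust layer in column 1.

36.1 km

Take the compensation level at the base of the deeper column (depth z_c below the surface of column 1) and equate Σ ρ_i t_i down to z_c; mantle fills any gap and the z_c terms cancel.
Column 1: x×2.66 + (z_c − 0 − x)×3.25
Column 2: 3.4×0 + 1.378×2.39 + 21.04×2.82 + (z_c − 3.4 − 22.418)×3.25
The z_c×3.25 term appears on both sides and cancels. Collect the known terms of each column as K = Σ(ρt)_known − 3.25 × (depth of known layers): K_1 = 0 − 3.25×0 = 0; K_2 = 62.62622 − 3.25×(3.4 + 22.418) = −21.28228.
Balance: K_1 − x×(3.25 − 2.66) = K_2, so x = (K_1 − K_2)/(3.25 − 2.66) = 21.2823/0.59 = 36.1 km.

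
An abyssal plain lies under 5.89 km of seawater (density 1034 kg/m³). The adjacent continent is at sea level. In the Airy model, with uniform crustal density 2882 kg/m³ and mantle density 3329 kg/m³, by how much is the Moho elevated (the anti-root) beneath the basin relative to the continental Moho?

Equating mass per unit area of the two columns: replacing crust with seawater at the top is compensated by replacing crust with mantle at the base: d (ρ_c − ρ_w) = a (ρ_m − ρ_c).
a = d (ρ_c − ρ_w)/(ρ_m − ρ_c) = 5.89 km × 1848/447 = 24.4 km.

24.4 km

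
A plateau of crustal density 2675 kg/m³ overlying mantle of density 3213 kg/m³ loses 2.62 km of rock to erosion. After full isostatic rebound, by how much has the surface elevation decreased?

0.439 km

Rebound u = e ρ_c/ρ_m = 2.62 km × 2675/3213 = 2.181 km.
Net surface drop = e − u = 2.62 km − 2.181 km = e (ρ_m − ρ_c)/ρ_m = 0.439 km.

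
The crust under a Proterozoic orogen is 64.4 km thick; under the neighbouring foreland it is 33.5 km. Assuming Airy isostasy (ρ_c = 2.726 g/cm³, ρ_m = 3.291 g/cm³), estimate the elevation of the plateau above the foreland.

5.3 km

Excess crust Δ = 64.4 km − 33.5 km = 30.9 km, split between elevation h and root r with h + r = Δ.
Airy balance ρ_c h = (ρ_m − ρ_c) r gives r = h ρ_c/(ρ_m − ρ_c), so h (1 + ρ_c/(ρ_m − ρ_c)) = Δ, i.e. h = Δ (ρ_m − ρ_c)/ρ_m.
h = 30.9 km × 0.565/3.291 = 5.3 km.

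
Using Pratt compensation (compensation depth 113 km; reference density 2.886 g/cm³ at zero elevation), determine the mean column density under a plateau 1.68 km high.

Pratt balance: ρ_ref D = ρ (D + h).
ρ = ρ_ref D/(D + h) = 2.886 × 113 km/(113 km + 1.68 km) = 2.84 g/cm³.

2.84 g/cm³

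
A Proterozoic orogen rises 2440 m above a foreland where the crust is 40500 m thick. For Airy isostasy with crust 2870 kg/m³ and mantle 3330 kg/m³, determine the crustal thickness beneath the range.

Root depth r = h ρ_c / (ρ_m − ρ_c) = 2440 m × 2870 / 460 = 15220 m.
Total thickness = T + h + r = 40500 m + 2440 m + 15220 m = 58200 m.

58200 m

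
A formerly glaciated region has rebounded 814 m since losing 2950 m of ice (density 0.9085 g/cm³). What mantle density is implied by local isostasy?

ρ_m = ρ_ice t / u = 0.9085 × 2950 m/814 m = 3.29 g/cm³.

3.29 g/cm³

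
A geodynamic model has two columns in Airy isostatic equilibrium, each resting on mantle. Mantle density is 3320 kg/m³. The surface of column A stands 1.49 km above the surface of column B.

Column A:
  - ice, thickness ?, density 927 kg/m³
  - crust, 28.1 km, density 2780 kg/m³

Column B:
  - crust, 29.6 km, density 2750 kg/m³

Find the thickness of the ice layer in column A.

Take the compensation level at the base of the deeper column (depth z_c below the surface of column A) and equate Σ ρ_i t_i down to z_c; mantle fills any gap and the z_c terms cancel.
Column A: x×927 + 28.1×2780 + (z_c − 28.1 − x)×3320
Column B: 1.49×0 + 29.6×2750 + (z_c − 1.49 − 29.6)×3320
The z_c×3320 term appears on both sides and cancels. Collect the known terms of each column as K = Σ(ρt)_known − 3320 × (depth of known layers): K_A = 78118 − 3320×28.1 = −15174; K_B = 81400 − 3320×(1.49 + 29.6) = −21818.8.
Balance: K_A − x×(3320 − 927) = K_B, so x = (K_A − K_B)/(3320 − 927) = 6644.8/2393 = 2.78 km.

2.78 km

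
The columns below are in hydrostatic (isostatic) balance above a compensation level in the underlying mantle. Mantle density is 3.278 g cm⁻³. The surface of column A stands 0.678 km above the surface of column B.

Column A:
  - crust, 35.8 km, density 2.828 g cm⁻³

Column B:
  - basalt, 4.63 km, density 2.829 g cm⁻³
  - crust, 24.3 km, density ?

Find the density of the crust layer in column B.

Take the compensation level at the base of the deeper column (depth z_c below the surface of column A) and equate Σ ρ_i t_i down to z_c; mantle fills any gap and the z_c terms cancel.
Column A: 35.8×2.828 + (z_c − 35.8)×3.278
Column B: 0.678×0 + 4.63×2.829 + 24.3×ρ + (z_c − 0.678 − 28.93)×3.278
The z_c×3.278 term appears on both sides and cancels. Collect the known terms of each column as K = Σ(ρt)_known − 3.278 × (depth of known layers): K_A = 101.2424 − 3.278×35.8 = −16.11; K_B = 13.09827 − 3.278×(0.678 + 28.93) = −83.956754.
Balance: K_A = K_B + 24.3×ρ, so ρ = (K_A − K_B)/24.3 = 67.8468/24.3 = 2.79 g cm⁻³.

2.79 g cm⁻³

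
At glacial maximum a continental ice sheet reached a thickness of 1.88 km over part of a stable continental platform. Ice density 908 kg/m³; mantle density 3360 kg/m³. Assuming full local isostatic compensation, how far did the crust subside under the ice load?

Balancing pressure at the compensation depth: the ice load ρ_ice t is balanced by mantle displaced below, ρ_m s.
s = t ρ_ice / ρ_m = 1.88 km × 908/3360 = 0.508 km.

0.508 km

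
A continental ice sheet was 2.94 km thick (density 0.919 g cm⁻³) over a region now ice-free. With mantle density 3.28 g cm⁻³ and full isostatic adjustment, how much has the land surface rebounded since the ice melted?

Removing the load lets mantle flow back in; uplift u satisfies ρ_ice t = ρ_m u.
u = t ρ_ice/ρ_m = 2.94 km × 0.919/3.28 = 0.824 km.

0.824 km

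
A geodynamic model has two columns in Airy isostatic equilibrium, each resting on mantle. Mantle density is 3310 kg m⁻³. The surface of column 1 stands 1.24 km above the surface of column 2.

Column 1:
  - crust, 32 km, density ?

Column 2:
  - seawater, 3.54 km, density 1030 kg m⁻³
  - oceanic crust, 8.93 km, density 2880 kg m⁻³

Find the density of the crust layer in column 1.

Take the compensation level at the base of the deeper column (depth z_c below the surface of column 1) and equate Σ ρ_i t_i down to z_c; mantle fills any gap and the z_c terms cancel.
Column 1: 32×ρ + (z_c − 32)×3310
Column 2: 1.24×0 + 3.54×1030 + 8.93×2880 + (z_c − 1.24 − 12.47)×3310
The z_c×3310 term appears on both sides and cancels. Collect the known terms of each column as K = Σ(ρt)_known − 3310 × (depth of known layers): K_1 = 0 − 3310×32 = −105920; K_2 = 29364.6 − 3310×(1.24 + 12.47) = −16015.5.
Balance: K_1 + 32×ρ = K_2, so ρ = (K_2 − K_1)/32 = 89904.5/32 = 2810 kg m⁻³.

2810 kg m⁻³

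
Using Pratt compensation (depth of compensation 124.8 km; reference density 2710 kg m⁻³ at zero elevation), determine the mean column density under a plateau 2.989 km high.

2650 kg m⁻³

Pratt balance: ρ_ref D = ρ (D + h).
ρ = ρ_ref D/(D + h) = 2710 × 124.8 km/(124.8 km + 2.989 km) = 2650 kg m⁻³.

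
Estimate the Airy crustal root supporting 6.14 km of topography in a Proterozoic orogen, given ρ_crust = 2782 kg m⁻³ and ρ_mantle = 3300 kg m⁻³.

33 km

In Airy isostatic equilibrium: the weight of the topography is balanced by the buoyancy of the root, ρ_c h = (ρ_m − ρ_c) r.
r = h · ρ_c / (ρ_m − ρ_c) = 6.14 km × 2782 / (3300 − 2782) = 33 km.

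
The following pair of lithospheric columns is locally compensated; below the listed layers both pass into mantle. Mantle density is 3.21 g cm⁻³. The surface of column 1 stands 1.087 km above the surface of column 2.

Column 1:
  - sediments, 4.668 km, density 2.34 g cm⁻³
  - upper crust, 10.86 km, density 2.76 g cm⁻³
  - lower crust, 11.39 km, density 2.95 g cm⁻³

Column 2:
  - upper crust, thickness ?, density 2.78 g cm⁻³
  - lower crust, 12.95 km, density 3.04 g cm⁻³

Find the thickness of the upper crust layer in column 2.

14.5 km

Take the compensation level at the base of the deeper column (depth z_c below the surface of column 1) and equate Σ ρ_i t_i down to z_c; mantle fills any gap and the z_c terms cancel.
Column 1: 4.668×2.34 + 10.86×2.76 + 11.39×2.95 + (z_c − 26.918)×3.21
Column 2: 1.087×0 + x×2.78 + 12.95×3.04 + (z_c − 1.087 − 12.95 − x)×3.21
The z_c×3.21 term appears on both sides and cancels. Collect the known terms of each column as K = Σ(ρt)_known − 3.21 × (depth of known layers): K_1 = 74.49722 − 3.21×26.918 = −11.90956; K_2 = 39.368 − 3.21×(1.087 + 12.95) = −5.69077.
Balance: K_1 = K_2 − x×(3.21 − 2.78), so x = (K_2 − K_1)/(3.21 − 2.78) = 6.21879/0.43 = 14.5 km.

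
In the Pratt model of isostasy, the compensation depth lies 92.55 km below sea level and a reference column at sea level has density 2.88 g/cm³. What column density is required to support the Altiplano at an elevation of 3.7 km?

2.77 g/cm³

Pratt balance: ρ_ref D = ρ (D + h).
ρ = ρ_ref D/(D + h) = 2.88 × 92.55 km/(92.55 km + 3.7 km) = 2.77 g/cm³.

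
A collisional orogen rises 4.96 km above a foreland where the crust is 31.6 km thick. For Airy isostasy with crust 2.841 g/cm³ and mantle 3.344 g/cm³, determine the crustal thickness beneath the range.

Root depth r = h ρ_c / (ρ_m − ρ_c) = 4.96 km × 2.841 / 0.503 = 28.01 km.
Total thickness = T + h + r = 31.6 km + 4.96 km + 28.01 km = 64.6 km.

64.6 km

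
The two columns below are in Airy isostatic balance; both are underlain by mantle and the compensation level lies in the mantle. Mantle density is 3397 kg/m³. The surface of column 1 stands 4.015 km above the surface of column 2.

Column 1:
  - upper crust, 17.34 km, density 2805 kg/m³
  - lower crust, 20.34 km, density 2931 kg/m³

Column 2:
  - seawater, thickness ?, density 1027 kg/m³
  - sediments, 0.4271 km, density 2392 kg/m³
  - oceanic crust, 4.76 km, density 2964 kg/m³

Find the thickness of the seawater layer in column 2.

Take the compensation level at the base of the deeper column (depth z_c below the surface of column 1) and equate Σ ρ_i t_i down to z_c; mantle fills any gap and the z_c terms cancel.
Column 1: 17.34×2805 + 20.34×2931 + (z_c − 37.68)×3397
Column 2: 4.015×0 + x×1027 + 0.4271×2392 + 4.76×2964 + (z_c − 4.015 − 5.1871 − x)×3397
The z_c×3397 term appears on both sides and cancels. Collect the known terms of each column as K = Σ(ρt)_known − 3397 × (depth of known layers): K_1 = 108255.24 − 3397×37.68 = −19743.72; K_2 = 15130.2632 − 3397×(4.015 + 5.1871) = −16129.2705.
Balance: K_1 = K_2 − x×(3397 − 1027), so x = (K_2 − K_1)/(3397 − 1027) = 3614.45/2370 = 1.53 km.

1.53 km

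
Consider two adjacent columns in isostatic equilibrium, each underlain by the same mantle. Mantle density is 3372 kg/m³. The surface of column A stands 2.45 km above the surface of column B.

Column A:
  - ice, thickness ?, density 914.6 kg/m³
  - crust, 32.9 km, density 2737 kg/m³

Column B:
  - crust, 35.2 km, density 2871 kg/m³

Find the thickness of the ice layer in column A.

Take the compensation level at the base of the deeper column (depth z_c below the surface of column A) and equate Σ ρ_i t_i down to z_c; mantle fills any gap and the z_c terms cancel.
Column A: x×914.6 + 32.9×2737 + (z_c − 32.9 − x)×3372
Column B: 2.45×0 + 35.2×2871 + (z_c − 2.45 − 35.2)×3372
The z_c×3372 term appears on both sides and cancels. Collect the known terms of each column as K = Σ(ρt)_known − 3372 × (depth of known layers): K_A = 90047.3 − 3372×32.9 = −20891.5; K_B = 101059.2 − 3372×(2.45 + 35.2) = −25896.6.
Balance: K_A − x×(3372 − 914.6) = K_B, so x = (K_A − K_B)/(3372 − 914.6) = 5005.1/2457.4 = 2.04 km.

2.04 km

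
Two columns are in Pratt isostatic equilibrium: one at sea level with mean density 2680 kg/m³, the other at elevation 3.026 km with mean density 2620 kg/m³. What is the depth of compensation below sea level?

ρ_ref D = ρ (D + h) → D (ρ_ref − ρ) = ρ h.
D = ρ h/(ρ_ref − ρ) = 2620 × 3.026 km/(2680 − 2620) = 132 km.

132 km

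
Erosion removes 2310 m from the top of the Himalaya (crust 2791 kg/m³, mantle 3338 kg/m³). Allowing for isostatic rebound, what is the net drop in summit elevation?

379 m

Rebound u = e ρ_c/ρ_m = 2310 m × 2791/3338 = 1931 m.
Net surface drop = e − u = 2310 m − 1931 m = e (ρ_m − ρ_c)/ρ_m = 379 m.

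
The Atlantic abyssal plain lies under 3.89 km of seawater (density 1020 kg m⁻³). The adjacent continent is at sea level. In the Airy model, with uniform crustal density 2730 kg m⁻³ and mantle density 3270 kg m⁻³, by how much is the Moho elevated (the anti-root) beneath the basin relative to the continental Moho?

12.3 km

Isostatic balance requires: replacing crust with seawater at the top is compensated by replacing crust with mantle at the base: d (ρ_c − ρ_w) = a (ρ_m − ρ_c).
a = d (ρ_c − ρ_w)/(ρ_m − ρ_c) = 3.89 km × 1710/540 = 12.3 km.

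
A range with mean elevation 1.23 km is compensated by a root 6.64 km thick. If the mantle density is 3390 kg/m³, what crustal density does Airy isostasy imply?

ρ_c h = (ρ_m − ρ_c) r → ρ_c (h + r) = ρ_m r → ρ_c = ρ_m r / (h + r).
ρ_c = 3390 × 6.64 km / (1.23 km + 6.64 km) = 2860 kg/m³.

2860 kg/m³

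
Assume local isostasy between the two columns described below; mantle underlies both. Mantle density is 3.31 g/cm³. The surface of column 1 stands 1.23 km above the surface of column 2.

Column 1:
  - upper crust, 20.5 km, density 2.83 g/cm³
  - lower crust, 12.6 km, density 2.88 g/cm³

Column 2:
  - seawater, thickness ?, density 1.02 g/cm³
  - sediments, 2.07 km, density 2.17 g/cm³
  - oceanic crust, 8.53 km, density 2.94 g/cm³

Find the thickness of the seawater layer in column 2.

2.48 km

Take the compensation level at the base of the deeper column (depth z_c below the surface of column 1) and equate Σ ρ_i t_i down to z_c; mantle fills any gap and the z_c terms cancel.
Column 1: 20.5×2.83 + 12.6×2.88 + (z_c − 33.1)×3.31
Column 2: 1.23×0 + x×1.02 + 2.07×2.17 + 8.53×2.94 + (z_c − 1.23 − 10.6 − x)×3.31
The z_c×3.31 term appears on both sides and cancels. Collect the known terms of each column as K = Σ(ρt)_known − 3.31 × (depth of known layers): K_1 = 94.303 − 3.31×33.1 = −15.258; K_2 = 29.5701 − 3.31×(1.23 + 10.6) = −9.5872.
Balance: K_1 = K_2 − x×(3.31 − 1.02), so x = (K_2 − K_1)/(3.31 − 1.02) = 5.6708/2.29 = 2.48 km.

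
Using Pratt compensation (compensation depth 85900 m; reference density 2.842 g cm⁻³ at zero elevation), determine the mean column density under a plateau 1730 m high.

Pratt balance: ρ_ref D = ρ (D + h).
ρ = ρ_ref D/(D + h) = 2.842 × 85900 m/(85900 m + 1730 m) = 2.79 g cm⁻³.

2.79 g cm⁻³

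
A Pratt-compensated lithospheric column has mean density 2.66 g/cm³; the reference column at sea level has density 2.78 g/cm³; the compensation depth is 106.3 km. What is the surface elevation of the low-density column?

4.8 km

ρ_ref D = ρ (D + h) → h = D (ρ_ref − ρ)/ρ.
h = 106.3 km × (2.78 − 2.66)/2.66 = 4.8 km.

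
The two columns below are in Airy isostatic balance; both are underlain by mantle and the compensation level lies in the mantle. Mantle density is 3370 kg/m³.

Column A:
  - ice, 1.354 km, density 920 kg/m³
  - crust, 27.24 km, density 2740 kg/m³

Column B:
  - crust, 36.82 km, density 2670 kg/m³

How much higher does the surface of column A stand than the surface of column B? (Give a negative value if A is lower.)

For any compensation level in the mantle, the mantle terms cancel and isostasy reduces to e = (Σt_A − Σt_B) − (Σ(ρt)_A − Σ(ρt)_B) / ρ_m.
Σt_A = 28.594 km; Σt_B = 36.82 km; Σ(ρt)_A = 75883.28; Σ(ρt)_B = 98309.4 (in km·kg/m³).
e = (28.594 − 36.82) − (75883.28 − 98309.4) / 3370 = −1.57 km.

−1.57 km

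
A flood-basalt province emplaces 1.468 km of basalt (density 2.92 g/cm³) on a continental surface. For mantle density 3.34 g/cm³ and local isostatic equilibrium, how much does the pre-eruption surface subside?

Subaerial loading: s = t ρ_load / ρ_m.
s = 1.468 km × 2.92/3.34 = 1.28 km.

1.28 km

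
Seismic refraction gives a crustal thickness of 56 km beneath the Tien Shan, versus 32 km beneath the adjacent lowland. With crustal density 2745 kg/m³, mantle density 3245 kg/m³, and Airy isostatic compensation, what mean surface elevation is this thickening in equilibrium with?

Excess crust Δ = 56 km − 32 km = 24 km, split between elevation h and root r with h + r = Δ.
Airy balance ρ_c h = (ρ_m − ρ_c) r gives r = h ρ_c/(ρ_m − ρ_c), so h (1 + ρ_c/(ρ_m − ρ_c)) = Δ, i.e. h = Δ (ρ_m − ρ_c)/ρ_m.
h = 24 km × 500/3245 = 3.7 km.

3.7 km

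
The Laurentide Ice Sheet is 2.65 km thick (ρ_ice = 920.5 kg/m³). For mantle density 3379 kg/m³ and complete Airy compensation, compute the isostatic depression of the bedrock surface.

For local isostatic compensation: the ice load ρ_ice t is balanced by mantle displaced below, ρ_m s.
s = t ρ_ice / ρ_m = 2.65 km × 920.5/3379 = 0.722 km.

0.722 km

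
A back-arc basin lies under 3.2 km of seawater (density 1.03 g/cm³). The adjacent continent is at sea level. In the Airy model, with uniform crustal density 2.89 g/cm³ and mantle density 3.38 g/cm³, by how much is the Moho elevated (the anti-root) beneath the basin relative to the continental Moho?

12.1 km

For local isostatic compensation: replacing crust with seawater at the top is compensated by replacing crust with mantle at the base: d (ρ_c − ρ_w) = a (ρ_m − ρ_c).
a = d (ρ_c − ρ_w)/(ρ_m − ρ_c) = 3.2 km × 1.86/0.49 = 12.1 km.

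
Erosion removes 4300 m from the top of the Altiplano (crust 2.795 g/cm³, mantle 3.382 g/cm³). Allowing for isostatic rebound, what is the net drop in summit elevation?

Rebound u = e ρ_c/ρ_m = 4300 m × 2.795/3.382 = 3554 m.
Net surface drop = e − u = 4300 m − 3554 m = e (ρ_m − ρ_c)/ρ_m = 746 m.

746 m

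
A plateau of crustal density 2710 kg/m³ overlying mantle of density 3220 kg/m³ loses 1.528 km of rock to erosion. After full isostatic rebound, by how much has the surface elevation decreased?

0.242 km

Rebound u = e ρ_c/ρ_m = 1.528 km × 2710/3220 = 1.286 km.
Net surface drop = e − u = 1.528 km − 1.286 km = e (ρ_m − ρ_c)/ρ_m = 0.242 km.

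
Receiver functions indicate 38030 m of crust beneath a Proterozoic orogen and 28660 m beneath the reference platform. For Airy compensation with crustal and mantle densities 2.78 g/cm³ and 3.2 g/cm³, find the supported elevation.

Excess crust Δ = 38030 m − 28660 m = 9370 m, split between elevation h and root r with h + r = Δ.
Airy balance ρ_c h = (ρ_m − ρ_c) r gives r = h ρ_c/(ρ_m − ρ_c), so h (1 + ρ_c/(ρ_m − ρ_c)) = Δ, i.e. h = Δ (ρ_m − ρ_c)/ρ_m.
h = 9370 m × 0.42/3.2 = 1230 m.

1230 m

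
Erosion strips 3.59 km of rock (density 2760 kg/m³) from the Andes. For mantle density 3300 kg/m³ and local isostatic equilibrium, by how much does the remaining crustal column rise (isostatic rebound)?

3 km

Unloading: uplift u = e ρ_c/ρ_m = 3.59 km × 2760/3300 = 3 km.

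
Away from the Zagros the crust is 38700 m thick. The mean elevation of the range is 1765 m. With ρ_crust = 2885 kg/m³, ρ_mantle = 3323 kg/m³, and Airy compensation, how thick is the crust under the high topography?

Root depth r = h ρ_c / (ρ_m − ρ_c) = 1765 m × 2885 / 438 = 11630 m.
Total thickness = T + h + r = 38700 m + 1765 m + 11630 m = 52100 m.

52100 m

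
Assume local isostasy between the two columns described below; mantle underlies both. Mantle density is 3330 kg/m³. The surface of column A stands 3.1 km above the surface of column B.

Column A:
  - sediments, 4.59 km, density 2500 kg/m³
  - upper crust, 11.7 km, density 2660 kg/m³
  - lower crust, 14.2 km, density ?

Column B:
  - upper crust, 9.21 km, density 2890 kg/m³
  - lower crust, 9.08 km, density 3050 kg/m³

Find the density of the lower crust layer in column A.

2960 kg/m³

Take the compensation level at the base of the deeper column (depth z_c below the surface of column A) and equate Σ ρ_i t_i down to z_c; mantle fills any gap and the z_c terms cancel.
Column A: 4.59×2500 + 11.7×2660 + 14.2×ρ + (z_c − 30.49)×3330
Column B: 3.1×0 + 9.21×2890 + 9.08×3050 + (z_c − 3.1 − 18.29)×3330
The z_c×3330 term appears on both sides and cancels. Collect the known terms of each column as K = Σ(ρt)_known − 3330 × (depth of known layers): K_A = 42597 − 3330×30.49 = −58934.7; K_B = 54310.9 − 3330×(3.1 + 18.29) = −16917.8.
Balance: K_A + 14.2×ρ = K_B, so ρ = (K_B − K_A)/14.2 = 42016.9/14.2 = 2960 kg/m³.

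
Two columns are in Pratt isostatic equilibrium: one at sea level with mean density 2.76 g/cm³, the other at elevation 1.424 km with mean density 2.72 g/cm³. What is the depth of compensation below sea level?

96.8 km

ρ_ref D = ρ (D + h) → D (ρ_ref − ρ) = ρ h.
D = ρ h/(ρ_ref − ρ) = 2.72 × 1.424 km/(2.76 − 2.72) = 96.8 km.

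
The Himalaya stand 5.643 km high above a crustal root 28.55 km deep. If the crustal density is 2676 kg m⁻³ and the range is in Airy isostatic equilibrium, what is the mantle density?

3200 kg m⁻³

Airy balance: ρ_c h = (ρ_m − ρ_c) r → ρ_m = ρ_c (1 + h/r).
ρ_m = 2676 × (1 + 5.643 km/28.55 km) = 3200 kg m⁻³.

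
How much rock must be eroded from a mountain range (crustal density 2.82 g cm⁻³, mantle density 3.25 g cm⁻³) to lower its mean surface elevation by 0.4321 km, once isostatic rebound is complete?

3.27 km

Net drop Δ = e − u = e − e ρ_c/ρ_m = e (ρ_m − ρ_c)/ρ_m.
e = Δ ρ_m/(ρ_m − ρ_c) = 0.4321 km × 3.25/0.43 = 3.27 km.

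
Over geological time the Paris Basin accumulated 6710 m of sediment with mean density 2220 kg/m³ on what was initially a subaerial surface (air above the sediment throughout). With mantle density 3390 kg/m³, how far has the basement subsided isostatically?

Subaerial load: s = t ρ_sed / ρ_m = 6710 m × 2220/3390 = 4390 m.

4390 m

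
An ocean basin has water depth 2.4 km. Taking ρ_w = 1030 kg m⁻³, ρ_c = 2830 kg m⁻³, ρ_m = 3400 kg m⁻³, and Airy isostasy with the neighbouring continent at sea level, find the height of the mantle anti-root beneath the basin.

7.58 km

Equating mass per unit area of the two columns: replacing crust with seawater at the top is compensated by replacing crust with mantle at the base: d (ρ_c − ρ_w) = a (ρ_m − ρ_c).
a = d (ρ_c − ρ_w)/(ρ_m − ρ_c) = 2.4 km × 1800/570 = 7.58 km.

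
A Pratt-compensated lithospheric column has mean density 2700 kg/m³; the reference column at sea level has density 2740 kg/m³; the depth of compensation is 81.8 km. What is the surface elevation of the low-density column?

ρ_ref D = ρ (D + h) → h = D (ρ_ref − ρ)/ρ.
h = 81.8 km × (2740 − 2700)/2700 = 1.21 km.

1.21 km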